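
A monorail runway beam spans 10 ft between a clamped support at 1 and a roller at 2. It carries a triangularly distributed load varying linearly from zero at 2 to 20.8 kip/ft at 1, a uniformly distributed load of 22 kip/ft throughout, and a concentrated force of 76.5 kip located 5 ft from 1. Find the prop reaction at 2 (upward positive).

Release the roller at 2. Primary structure: cantilever fixed at 1.
Free-end deflection of the primary structure under the applied loading (downward +):
  triangular load, peak 20.8 at the fixed end: w₀L⁴/(30EI) = 6933/EI
  UDL 22: wL⁴/(8EI) = 27500/EI
  point load 76.5 at a = 5: Pa²(3L − a)/(6EI) = 7969/EI
  δ_0 = 42402/EI
Flexibility coefficient — unit upward force at 2: δ_{22} = L³/(3EI) = 333.3/EI.
Compatibility at 2: δ_0 − R_2·δ_{22} = 0, so R_2 = 42402/333.3 = 127.2 kip.

R_2 = 127.2 kip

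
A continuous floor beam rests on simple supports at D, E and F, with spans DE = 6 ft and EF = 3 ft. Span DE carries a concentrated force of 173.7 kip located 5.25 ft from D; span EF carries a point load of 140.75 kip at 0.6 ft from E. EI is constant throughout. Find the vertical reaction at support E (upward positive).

Release continuity at E by inserting a hinge; the redundant is the internal moment M_E. The primary structure is two simply-supported spans DE and EF.
Rotations at E on the released spans (each span's end-slope, ×1/EI):
  span DE: point load 173.7 at a = 5.25: Pab(L + a)/(6LEI) = 213.7/EI
  span EF: point load 140.75 at a = 0.6: Pab(L + b)/(6LEI) = 60.8/EI
  relative rotation θ_0 = (213.7 + 60.8)/EI = 274.5/EI
A unit hogging moment at E produces rotation L₁/(3EI) + L₂/(3EI) = 3/EI.
Slope continuity at E: θ_0 = M_E·3/EI, so M_E = 274.5/3 = 91.51 kip·ft (hogging).
Span DE, ΣM about D with M_E applied at E: R_E^{DE}·6 = 911.9 + 91.51, so R_E^{DE} = 167.2 kip and R_D = 173.7 − 167.2 = 6.46 kip.
Span EF, ΣM about F: R_E^{EF}·3 = 337.8 + 91.51, so R_E^{EF} = 143.1 kip and R_F = 140.8 − 143.1 = -2.354 kip.
R_E = 167.2 + 143.1 = 310.3 kip.

R_E = 310.3 kip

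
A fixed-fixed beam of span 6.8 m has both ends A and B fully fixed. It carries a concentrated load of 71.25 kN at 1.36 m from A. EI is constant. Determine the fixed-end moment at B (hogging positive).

Take the two fixed-end moments M_A, M_B as redundants; the released structure is the simple span AB.
End rotations of the released simple span under the applied load (×1/EI):
  at A: point load 71.25 at a = 1.36: Pab(L + b)/(6LEI) = 158.1/EI
  at B: point load 71.25 at a = 1.36: Pab(L + a)/(6LEI) = 105.4/EI
  θ_A0 = 158.1/EI,  θ_B0 = 105.4/EI
Flexibility coefficients: a unit moment at one end gives L/(3EI) there and L/(6EI) at the far end, so f₁₁ = f₂₂ = 2.267/EI and f₁₂ = f₂₁ = 1.133/EI.
Compatibility — zero rotation at each built-in end:
  2.267 M_A + 1.133 M_B = 158.1
  1.133 M_A + 2.267 M_B = 105.4
Solving the pair gives M_A = 62.02 kN·m and M_B = 15.5 kN·m (hogging).

M_B = 15.5 kN·m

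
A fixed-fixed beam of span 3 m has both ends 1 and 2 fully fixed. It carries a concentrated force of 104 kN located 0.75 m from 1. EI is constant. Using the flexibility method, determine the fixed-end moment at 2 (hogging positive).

Take the two fixed-end moments M_1, M_2 as redundants; the released structure is the simple span 12.
On the primary (simply-supported) span, the end slopes from the loading are:
  at 1: point load 104 at a = 0.75: Pab(L + b)/(6LEI) = 51.19/EI
  at 2: point load 104 at a = 0.75: Pab(L + a)/(6LEI) = 36.56/EI
  θ_10 = 51.19/EI,  θ_20 = 36.56/EI
Flexibility coefficients: a unit moment at one end gives L/(3EI) there and L/(6EI) at the far end, so f₁₁ = f₂₂ = 1/EI and f₁₂ = f₂₁ = 0.5/EI.
Compatibility — zero rotation at each built-in end:
  1 M_1 + 0.5 M_2 = 51.19
  0.5 M_1 + 1 M_2 = 36.56
Solving the pair gives M_1 = 43.88 kN·m and M_2 = 14.62 kN·m (hogging).

M_2 = 14.62 kN·m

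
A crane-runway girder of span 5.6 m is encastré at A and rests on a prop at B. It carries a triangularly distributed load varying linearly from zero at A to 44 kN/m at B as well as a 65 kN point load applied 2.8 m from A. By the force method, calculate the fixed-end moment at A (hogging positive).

Remove the prop at B; the released (primary) structure is a cantilever built in at A.
Deflection at B on the released cantilever, summing each load's contribution:
  triangular load, peak 44 at the free end: 11w₀L⁴/(120EI) = 3967/EI
  point load 65 at a = 2.8: Pa²(3L − a)/(6EI) = 1189/EI
  δ_0 = 5156/EI
Flexibility coefficient — unit upward force at B: δ_{BB} = L³/(3EI) = 58.54/EI.
Compatibility at B: δ_0 − R_B·δ_{BB} = 0, so R_B = 5156/58.54 = 88.07 kN.
Moment equilibrium about A: M_A = Σ(load moments about A) − R_B·L = 641.9 − 88.07×5.6 = 148.7 kN·m.

M_A = 148.7 kN·m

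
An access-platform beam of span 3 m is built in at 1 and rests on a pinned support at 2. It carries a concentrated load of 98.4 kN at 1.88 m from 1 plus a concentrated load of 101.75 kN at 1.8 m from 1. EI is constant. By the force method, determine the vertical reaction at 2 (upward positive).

Remove the prop at 2; the released (primary) structure is a cantilever built in at 1.
Primary-structure tip deflection at 2 by superposition:
  point load 98.4 at a = 1.88: Pa²(3L − a)/(6EI) = 412.7/EI
  point load 101.75 at a = 1.8: Pa²(3L − a)/(6EI) = 395.6/EI
  δ_0 = 808.3/EI
Flexibility coefficient — unit upward force at 2: δ_{22} = L³/(3EI) = 9/EI.
Compatibility at 2: δ_0 − R_2·δ_{22} = 0, so R_2 = 808.3/9 = 89.81 kN.

R_2 = 89.81 kN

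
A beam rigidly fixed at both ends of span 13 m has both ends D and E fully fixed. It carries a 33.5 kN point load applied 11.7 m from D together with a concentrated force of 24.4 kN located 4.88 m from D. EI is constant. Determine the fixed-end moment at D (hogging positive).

Release both end moments; the primary structure is a simply-supported span DE with redundants M_D and M_E.
On the primary (simply-supported) span, the end slopes from the loading are:
  at D: point load 33.5 at a = 11.7: Pab(L + b)/(6LEI) = 93.41/EI
  at E: point load 33.5 at a = 11.7: Pab(L + a)/(6LEI) = 161.4/EI
  at D: point load 24.4 at a = 4.88: Pab(L + b)/(6LEI) = 261.8/EI
  at E: point load 24.4 at a = 4.88: Pab(L + a)/(6LEI) = 221.6/EI
  θ_D0 = 355.2/EI,  θ_E0 = 383/EI
Flexibility coefficients: a unit moment at one end gives L/(3EI) there and L/(6EI) at the far end, so f₁₁ = f₂₂ = 4.333/EI and f₁₂ = f₂₁ = 2.167/EI.
Compatibility — zero rotation at each built-in end:
  4.333 M_D + 2.167 M_E = 355.2
  2.167 M_D + 4.333 M_E = 383
Solving the pair gives M_D = 50.37 kN·m and M_E = 63.19 kN·m (hogging).

M_D = 50.37 kN·m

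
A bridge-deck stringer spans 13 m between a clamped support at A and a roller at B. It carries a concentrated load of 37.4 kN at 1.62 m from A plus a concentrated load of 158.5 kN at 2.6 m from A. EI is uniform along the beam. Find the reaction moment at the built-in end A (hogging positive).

M_A = 346.4 kN·m

Take the reaction at B as the redundant and release it; the primary structure is a cantilever fixed at A.
Downward deflection at the released point B due to the loads:
  point load 37.4 at a = 1.62: Pa²(3L − a)/(6EI) = 611.5/EI
  point load 158.5 at a = 2.6: Pa²(3L − a)/(6EI) = 6500/EI
  δ_0 = 7112/EI
Tip deflection under a unit load at B: L³/(3EI) = 732.3/EI.
The prop prevents deflection at B: R_B = δ_0/δ_{BB} = 7112/732.3 = 9.711 kN.
Moment equilibrium about A: M_A = Σ(load moments about A) − R_B·L = 472.7 − 9.711×13 = 346.4 kN·m.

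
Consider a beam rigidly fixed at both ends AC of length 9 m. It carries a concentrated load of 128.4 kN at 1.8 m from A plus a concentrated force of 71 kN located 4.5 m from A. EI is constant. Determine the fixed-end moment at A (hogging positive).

M_A = 227.8 kN·m

Release both end moments; the primary structure is a simply-supported span AC with redundants M_A and M_C.
Simple-span end rotations at A and C under the given loads:
  at A: point load 128.4 at a = 1.8: Pab(L + b)/(6LEI) = 499.2/EI
  at C: point load 128.4 at a = 1.8: Pab(L + a)/(6LEI) = 332.8/EI
  at A: point load 71 at a = 4.5: Pab(L + b)/(6LEI) = 359.4/EI
  at C: point load 71 at a = 4.5: Pab(L + a)/(6LEI) = 359.4/EI
  θ_A0 = 858.7/EI,  θ_C0 = 692.3/EI
Flexibility coefficients: a unit moment at one end gives L/(3EI) there and L/(6EI) at the far end, so f₁₁ = f₂₂ = 3/EI and f₁₂ = f₂₁ = 1.5/EI.
Compatibility — zero rotation at each built-in end:
  3 M_A + 1.5 M_C = 858.7
  1.5 M_A + 3 M_C = 692.3
Solving the pair gives M_A = 227.8 kN·m and M_C = 116.9 kN·m (hogging).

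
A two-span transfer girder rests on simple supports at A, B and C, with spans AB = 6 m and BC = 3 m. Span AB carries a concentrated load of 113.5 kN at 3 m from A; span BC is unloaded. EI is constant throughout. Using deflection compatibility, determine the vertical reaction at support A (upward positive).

Insert a hinge at B; M_B is the redundant, and each span becomes simply supported.
End slopes at the hinge B, treating each span as simply supported:
  span AB: point load 113.5 at a = 3: Pab(L + a)/(6LEI) = 255.4/EI
  relative rotation θ_0 = (255.4 + 0)/EI = 255.4/EI
A unit hogging moment at B produces rotation L₁/(3EI) + L₂/(3EI) = 3/EI.
Compatibility: M_B·(L₁+L₂)/(3EI) = θ_0, giving M_B = 85.12 kN·m (hogging).
Span AB, ΣM about A with M_B applied at B: R_B^{AB}·6 = 340.5 + 85.12, so R_B^{AB} = 70.94 kN and R_A = 113.5 − 70.94 = 42.56 kN.

R_A = 42.56 kN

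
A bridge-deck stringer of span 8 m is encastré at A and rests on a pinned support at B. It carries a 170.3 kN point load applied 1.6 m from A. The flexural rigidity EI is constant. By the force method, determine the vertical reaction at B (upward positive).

R_B = 9.537 kN

Take the reaction at B as the redundant and release it; the primary structure is a cantilever fixed at A.
Primary-structure tip deflection at B by superposition:
  point load 170.3 at a = 1.6: Pa²(3L − a)/(6EI) = 1628/EI
Flexibility coefficient — unit upward force at B: δ_{BB} = L³/(3EI) = 170.7/EI.
The prop prevents deflection at B: R_B = δ_0/δ_{BB} = 1628/170.7 = 9.537 kN.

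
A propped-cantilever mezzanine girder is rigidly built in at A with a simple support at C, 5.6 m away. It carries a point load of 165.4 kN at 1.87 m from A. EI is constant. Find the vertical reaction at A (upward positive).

Take the reaction at C as the redundant and release it; the primary structure is a cantilever fixed at A.
Downward deflection at the released point C due to the loads:
  point load 165.4 at a = 1.87: Pa²(3L − a)/(6EI) = 1439/EI
Tip deflection under a unit load at C: L³/(3EI) = 58.54/EI.
Compatibility at C: δ_0 − R_C·δ_{CC} = 0, so R_C = 1439/58.54 = 24.59 kN.
Vertical equilibrium: R_A = ΣP − R_C = 165.4 − 24.59 = 140.8 kN.

R_A = 140.8 kN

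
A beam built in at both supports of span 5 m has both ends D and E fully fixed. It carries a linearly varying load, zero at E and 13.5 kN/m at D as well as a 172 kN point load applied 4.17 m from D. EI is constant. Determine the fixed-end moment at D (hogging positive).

Release both end moments; the primary structure is a simply-supported span DE with redundants M_D and M_E.
End rotations of the released simple span under the applied load (×1/EI):
  at D: triangular load, peak 13.5: w₀L³/(45EI) = 37.5/EI
  at E: triangular load, peak 13.5: 7w₀L³/(360EI) = 32.81/EI
  at D: point load 172 at a = 4.17: Pab(L + b)/(6LEI) = 115.7/EI
  at E: point load 172 at a = 4.17: Pab(L + a)/(6LEI) = 182/EI
  θ_D0 = 153.2/EI,  θ_E0 = 214.8/EI
Flexibility coefficients: a unit moment at one end gives L/(3EI) there and L/(6EI) at the far end, so f₁₁ = f₂₂ = 1.667/EI and f₁₂ = f₂₁ = 0.8333/EI.
Compatibility — zero rotation at each built-in end:
  1.667 M_D + 0.8333 M_E = 153.2
  0.8333 M_D + 1.667 M_E = 214.8
Solving the pair gives M_D = 36.64 kN·m and M_E = 110.5 kN·m (hogging).

M_D = 36.64 kN·m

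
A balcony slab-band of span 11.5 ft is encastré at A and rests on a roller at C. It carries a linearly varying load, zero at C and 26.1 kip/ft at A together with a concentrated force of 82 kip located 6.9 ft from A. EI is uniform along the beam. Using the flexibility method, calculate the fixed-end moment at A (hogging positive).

M_A = 388.5 kip·ft

Choose R_C as the redundant. The primary structure is the cantilever fixed at A.
Downward deflection at the released point C due to the loads:
  triangular load, peak 26.1 at the fixed end: w₀L⁴/(30EI) = 15216/EI
  point load 82 at a = 6.9: Pa²(3L − a)/(6EI) = 17958/EI
  δ_0 = 33175/EI
Flexibility coefficient — unit upward force at C: δ_{CC} = L³/(3EI) = 507/EI.
The prop prevents deflection at C: R_C = δ_0/δ_{CC} = 33175/507 = 65.44 kip.
Moment equilibrium about A: M_A = Σ(load moments about A) − R_C·L = 1141 − 65.44×11.5 = 388.5 kip·ft.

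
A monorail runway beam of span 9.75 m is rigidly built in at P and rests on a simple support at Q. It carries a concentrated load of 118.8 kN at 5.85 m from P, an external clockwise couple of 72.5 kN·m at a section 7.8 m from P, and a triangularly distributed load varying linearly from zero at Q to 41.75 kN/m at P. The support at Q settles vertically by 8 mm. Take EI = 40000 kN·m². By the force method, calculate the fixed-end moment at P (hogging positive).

M_P = 437.4 kN·m

Take the reaction at Q as the redundant and release it; the primary structure is a cantilever fixed at P.
Primary-structure tip deflection at Q by superposition:
  point load 118.8 at a = 5.85: Pa²(3L − a)/(6EI) = 15856/EI
  clockwise couple 72.5 at a = 7.8: M₀a(2L − a)/(2EI) = 3308/EI
  triangular load, peak 41.75 at the fixed end: w₀L⁴/(30EI) = 12576/EI
  δ_0 = 31740/EI
Tip deflection under a unit load at Q: L³/(3EI) = 309/EI.
With EI = 40000 kN·m²: δ_0 = 0.79351 m and δ_{QQ} = 0.007724 m/kN.
Compatibility — the beam at Q must follow the support down by 0.008 m: δ_0 − R_Q·δ_{QQ} = 0.008, so R_Q = (0.79351 − 0.008)/0.007724 = 101.7 kN.
Moment equilibrium about P: M_P = Σ(load moments about P) − R_Q·L = 1429 − 101.7×9.75 = 437.4 kN·m.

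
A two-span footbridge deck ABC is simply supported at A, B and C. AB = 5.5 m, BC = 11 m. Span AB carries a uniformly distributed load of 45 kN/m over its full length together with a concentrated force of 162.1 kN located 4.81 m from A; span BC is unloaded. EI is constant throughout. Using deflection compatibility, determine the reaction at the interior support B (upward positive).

R_B = 289.3 kN

Take M_B as the redundant. Released structure: two simple spans AB and BC with a hinge at B.
Discontinuity in slope at B on the released structure — sum the simple-span end rotations:
  span AB: UDL 45: wL³/(24EI) = 312/EI
  span AB: point load 162.1 at a = 4.81: Pab(L + a)/(6LEI) = 168.1/EI
  relative rotation θ_0 = (480 + 0)/EI = 480/EI
A unit hogging moment at B produces rotation L₁/(3EI) + L₂/(3EI) = 5.5/EI.
Compatibility: M_B·(L₁+L₂)/(3EI) = θ_0, giving M_B = 87.28 kN·m (hogging).
Span AB, ΣM about A with M_B applied at B: R_B^{AB}·5.5 = 1460 + 87.28, so R_B^{AB} = 281.4 kN and R_A = 409.6 − 281.4 = 128.2 kN.
Span BC, ΣM about C: R_B^{BC}·11 = 0 + 87.28, so R_B^{BC} = 7.934 kN and R_C = 0 − 7.934 = -7.934 kN.
R_B = 281.4 + 7.934 = 289.3 kN.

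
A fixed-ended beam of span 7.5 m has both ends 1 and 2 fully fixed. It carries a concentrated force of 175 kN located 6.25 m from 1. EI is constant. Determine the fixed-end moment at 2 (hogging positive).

Release both end moments; the primary structure is a simply-supported span 12 with redundants M_1 and M_2.
Simple-span end rotations at 1 and 2 under the given loads:
  at 1: point load 175 at a = 6.25: Pab(L + b)/(6LEI) = 265.8/EI
  at 2: point load 175 at a = 6.25: Pab(L + a)/(6LEI) = 417.8/EI
  θ_10 = 265.8/EI,  θ_20 = 417.8/EI
Flexibility coefficients: a unit moment at one end gives L/(3EI) there and L/(6EI) at the far end, so f₁₁ = f₂₂ = 2.5/EI and f₁₂ = f₂₁ = 1.25/EI.
Compatibility — zero rotation at each built-in end:
  2.5 M_1 + 1.25 M_2 = 265.8
  1.25 M_1 + 2.5 M_2 = 417.8
Solving the pair gives M_1 = 30.38 kN·m and M_2 = 151.9 kN·m (hogging).

M_2 = 151.9 kN·m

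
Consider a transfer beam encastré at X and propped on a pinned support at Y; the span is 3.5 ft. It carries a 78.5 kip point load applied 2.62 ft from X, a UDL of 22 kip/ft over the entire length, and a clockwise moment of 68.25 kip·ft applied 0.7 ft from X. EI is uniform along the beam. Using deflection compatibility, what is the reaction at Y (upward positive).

Release the roller at Y. Primary structure: cantilever fixed at X.
Downward deflection at the released point Y due to the loads:
  point load 78.5 at a = 2.62: Pa²(3L − a)/(6EI) = 707.7/EI
  UDL 22: wL⁴/(8EI) = 412.7/EI
  clockwise couple 68.25 at a = 0.7: M₀a(2L − a)/(2EI) = 150.5/EI
  δ_0 = 1271/EI
Flexibility coefficient — unit upward force at Y: δ_{YY} = L³/(3EI) = 14.29/EI.
Compatibility at Y: δ_0 − R_Y·δ_{YY} = 0, so R_Y = 1271/14.29 = 88.92 kip.

R_Y = 88.92 kip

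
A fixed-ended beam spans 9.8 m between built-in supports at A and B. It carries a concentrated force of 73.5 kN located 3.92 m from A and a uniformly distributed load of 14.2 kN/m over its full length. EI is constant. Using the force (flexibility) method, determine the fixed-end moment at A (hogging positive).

M_A = 217.4 kN·m

Release both end moments; the primary structure is a simply-supported span AB with redundants M_A and M_B.
On the primary (simply-supported) span, the end slopes from the loading are:
  at A: point load 73.5 at a = 3.92: Pab(L + b)/(6LEI) = 451.8/EI
  at B: point load 73.5 at a = 3.92: Pab(L + a)/(6LEI) = 395.3/EI
  at A: UDL 14.2: wL³/(24EI) = 556.9/EI
  at B: UDL 14.2: wL³/(24EI) = 556.9/EI
  θ_A0 = 1009/EI,  θ_B0 = 952.2/EI
Flexibility coefficients: a unit moment at one end gives L/(3EI) there and L/(6EI) at the far end, so f₁₁ = f₂₂ = 3.267/EI and f₁₂ = f₂₁ = 1.633/EI.
Compatibility — zero rotation at each built-in end:
  3.267 M_A + 1.633 M_B = 1009
  1.633 M_A + 3.267 M_B = 952.2
Solving the pair gives M_A = 217.4 kN·m and M_B = 182.8 kN·m (hogging).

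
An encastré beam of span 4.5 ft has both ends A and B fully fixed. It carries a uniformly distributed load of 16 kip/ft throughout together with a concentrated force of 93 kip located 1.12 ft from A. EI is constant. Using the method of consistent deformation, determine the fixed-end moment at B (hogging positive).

M_B = 46.47 kip·ft

Take the two fixed-end moments M_A, M_B as redundants; the released structure is the simple span AB.
On the primary (simply-supported) span, the end slopes from the loading are:
  at A: UDL 16: wL³/(24EI) = 60.75/EI
  at B: UDL 16: wL³/(24EI) = 60.75/EI
  at A: point load 93 at a = 1.12: Pab(L + b)/(6LEI) = 102.7/EI
  at B: point load 93 at a = 1.12: Pab(L + a)/(6LEI) = 73.28/EI
  θ_A0 = 163.5/EI,  θ_B0 = 134/EI
Flexibility coefficients: a unit moment at one end gives L/(3EI) there and L/(6EI) at the far end, so f₁₁ = f₂₂ = 1.5/EI and f₁₂ = f₂₁ = 0.75/EI.
Compatibility — zero rotation at each built-in end:
  1.5 M_A + 0.75 M_B = 163.5
  0.75 M_A + 1.5 M_B = 134
Solving the pair gives M_A = 85.76 kip·ft and M_B = 46.47 kip·ft (hogging).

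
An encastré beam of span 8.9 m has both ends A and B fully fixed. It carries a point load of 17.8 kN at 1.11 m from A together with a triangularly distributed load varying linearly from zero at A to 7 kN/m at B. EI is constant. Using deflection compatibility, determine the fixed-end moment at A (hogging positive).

Take the two fixed-end moments M_A, M_B as redundants; the released structure is the simple span AB.
Simple-span end rotations at A and B under the given loads:
  at A: point load 17.8 at a = 1.11: Pab(L + b)/(6LEI) = 48.11/EI
  at B: point load 17.8 at a = 1.11: Pab(L + a)/(6LEI) = 28.85/EI
  at A: triangular load, peak 7: 7w₀L³/(360EI) = 95.95/EI
  at B: triangular load, peak 7: w₀L³/(45EI) = 109.7/EI
  θ_A0 = 144.1/EI,  θ_B0 = 138.5/EI
Flexibility coefficients: a unit moment at one end gives L/(3EI) there and L/(6EI) at the far end, so f₁₁ = f₂₂ = 2.967/EI and f₁₂ = f₂₁ = 1.483/EI.
Compatibility — zero rotation at each built-in end:
  2.967 M_A + 1.483 M_B = 144.1
  1.483 M_A + 2.967 M_B = 138.5
Solving the pair gives M_A = 33.62 kN·m and M_B = 29.88 kN·m (hogging).

M_A = 33.62 kN·m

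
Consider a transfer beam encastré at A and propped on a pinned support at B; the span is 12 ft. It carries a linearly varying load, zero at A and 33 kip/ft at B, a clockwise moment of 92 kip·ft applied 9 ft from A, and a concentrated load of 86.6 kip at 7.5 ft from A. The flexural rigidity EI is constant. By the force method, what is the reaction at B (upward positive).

R_B = 159.9 kip

Choose R_B as the redundant. The primary structure is the cantilever fixed at A.
Free-end deflection of the primary structure under the applied loading (downward +):
  triangular load, peak 33 at the free end: 11w₀L⁴/(120EI) = 62726/EI
  clockwise couple 92 at a = 9: M₀a(2L − a)/(2EI) = 6210/EI
  point load 86.6 at a = 7.5: Pa²(3L − a)/(6EI) = 23138/EI
  δ_0 = 92075/EI
Flexibility coefficient — unit upward force at B: δ_{BB} = L³/(3EI) = 576/EI.
Compatibility at B: δ_0 − R_B·δ_{BB} = 0, so R_B = 92075/576 = 159.9 kip.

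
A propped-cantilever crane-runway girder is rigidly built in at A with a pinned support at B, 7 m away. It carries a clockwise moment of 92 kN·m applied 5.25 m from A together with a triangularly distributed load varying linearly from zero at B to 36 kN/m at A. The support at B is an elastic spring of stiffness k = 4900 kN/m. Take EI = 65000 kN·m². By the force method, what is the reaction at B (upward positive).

R_B = 39.14 kN

Remove the prop at B; the released (primary) structure is a cantilever built in at A.
Downward deflection at the released point B due to the loads:
  clockwise couple 92 at a = 5.25: M₀a(2L − a)/(2EI) = 2113/EI
  triangular load, peak 36 at the fixed end: w₀L⁴/(30EI) = 2881/EI
  δ_0 = 4994/EI
Tip deflection under a unit load at B: L³/(3EI) = 114.3/EI.
With EI = 65000 kN·m²: δ_0 = 0.076836 m and δ_{BB} = 0.001759 m/kN.
Compatibility — the spring shortens by R_B/k under the reaction it provides: δ_0 − R_B·δ_{BB} = R_B/k. With 1/k = 0.000204 m/kN, R_B = δ_0 / (δ_{BB} + 1/k) = 0.076836 / (0.001759 + 0.000204) = 39.14 kN.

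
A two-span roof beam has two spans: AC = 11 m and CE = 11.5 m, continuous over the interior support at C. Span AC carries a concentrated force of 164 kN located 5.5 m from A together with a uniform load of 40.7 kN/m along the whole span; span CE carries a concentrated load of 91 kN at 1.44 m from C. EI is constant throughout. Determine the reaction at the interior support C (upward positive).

R_C = 478.2 kN

Insert a hinge at C; M_C is the redundant, and each span becomes simply supported.
End slopes at the hinge C, treating each span as simply supported:
  span AC: point load 164 at a = 5.5: Pab(L + a)/(6LEI) = 1240/EI
  span AC: UDL 40.7: wL³/(24EI) = 2257/EI
  span CE: point load 91 at a = 1.44: Pab(L + b)/(6LEI) = 411.9/EI
  relative rotation θ_0 = (3497 + 411.9)/EI = 3909/EI
A unit hogging moment at C produces rotation L₁/(3EI) + L₂/(3EI) = 7.5/EI.
Compatibility: M_C·(L₁+L₂)/(3EI) = θ_0, giving M_C = 521.2 kN·m (hogging).
Span AC, ΣM about A with M_C applied at C: R_C^{AC}·11 = 3364 + 521.2, so R_C^{AC} = 353.2 kN and R_A = 611.7 − 353.2 = 258.5 kN.
Span CE, ΣM about E: R_C^{CE}·11.5 = 915.5 + 521.2, so R_C^{CE} = 124.9 kN and R_E = 91 − 124.9 = -33.93 kN.
R_C = 353.2 + 124.9 = 478.2 kN.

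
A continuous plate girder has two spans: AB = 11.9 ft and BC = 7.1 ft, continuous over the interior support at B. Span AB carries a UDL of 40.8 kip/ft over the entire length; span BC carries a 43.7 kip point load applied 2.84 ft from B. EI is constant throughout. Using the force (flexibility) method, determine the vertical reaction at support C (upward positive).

Insert a hinge at B; M_B is the redundant, and each span becomes simply supported.
Rotations at B on the released spans (each span's end-slope, ×1/EI):
  span AB: UDL 40.8: wL³/(24EI) = 2865/EI
  span BC: point load 43.7 at a = 2.84: Pab(L + b)/(6LEI) = 141/EI
  relative rotation θ_0 = (2865 + 141)/EI = 3006/EI
A unit hogging moment at B produces rotation L₁/(3EI) + L₂/(3EI) = 6.333/EI.
Slope continuity at B: θ_0 = M_B·6.333/EI, so M_B = 3006/6.333 = 474.6 kip·ft (hogging).
Span BC, ΣM about C: R_B^{BC}·7.1 = 186.2 + 474.6, so R_B^{BC} = 93.06 kip and R_C = 43.7 − 93.06 = -49.36 kip.

R_C = -49.36 kip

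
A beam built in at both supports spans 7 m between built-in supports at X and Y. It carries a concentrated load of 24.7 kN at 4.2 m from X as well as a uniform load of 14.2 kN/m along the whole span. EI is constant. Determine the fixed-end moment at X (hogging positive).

M_X = 74.58 kN·m

Take the two fixed-end moments M_X, M_Y as redundants; the released structure is the simple span XY.
On the primary (simply-supported) span, the end slopes from the loading are:
  at X: point load 24.7 at a = 4.2: Pab(L + b)/(6LEI) = 67.78/EI
  at Y: point load 24.7 at a = 4.2: Pab(L + a)/(6LEI) = 77.46/EI
  at X: UDL 14.2: wL³/(24EI) = 202.9/EI
  at Y: UDL 14.2: wL³/(24EI) = 202.9/EI
  θ_X0 = 270.7/EI,  θ_Y0 = 280.4/EI
Flexibility coefficients: a unit moment at one end gives L/(3EI) there and L/(6EI) at the far end, so f₁₁ = f₂₂ = 2.333/EI and f₁₂ = f₂₁ = 1.167/EI.
Compatibility — zero rotation at each built-in end:
  2.333 M_X + 1.167 M_Y = 270.7
  1.167 M_X + 2.333 M_Y = 280.4
Solving the pair gives M_X = 74.58 kN·m and M_Y = 82.88 kN·m (hogging).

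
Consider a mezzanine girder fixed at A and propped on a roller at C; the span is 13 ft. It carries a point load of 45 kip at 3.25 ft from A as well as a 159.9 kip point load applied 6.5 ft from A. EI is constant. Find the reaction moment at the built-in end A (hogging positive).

Choose R_C as the redundant. The primary structure is the cantilever fixed at A.
Downward deflection at the released point C due to the loads:
  point load 45 at a = 3.25: Pa²(3L − a)/(6EI) = 2832/EI
  point load 159.9 at a = 6.5: Pa²(3L − a)/(6EI) = 36594/EI
  δ_0 = 39426/EI
Tip deflection under a unit load at C: L³/(3EI) = 732.3/EI.
Compatibility at C: δ_0 − R_C·δ_{CC} = 0, so R_C = 39426/732.3 = 53.84 kip.
Moment equilibrium about A: M_A = Σ(load moments about A) − R_C·L = 1186 − 53.84×13 = 485.7 kip·ft.

M_A = 485.7 kip·ft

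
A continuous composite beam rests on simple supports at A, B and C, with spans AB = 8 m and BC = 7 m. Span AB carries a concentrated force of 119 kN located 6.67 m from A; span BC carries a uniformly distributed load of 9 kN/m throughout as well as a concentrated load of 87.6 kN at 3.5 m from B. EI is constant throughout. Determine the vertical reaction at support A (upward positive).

Insert a hinge at B; M_B is the redundant, and each span becomes simply supported.
Rotations at B on the released spans (each span's end-slope, ×1/EI):
  span AB: point load 119 at a = 6.67: Pab(L + a)/(6LEI) = 322.6/EI
  span BC: UDL 9: wL³/(24EI) = 128.6/EI
  span BC: point load 87.6 at a = 3.5: Pab(L + b)/(6LEI) = 268.3/EI
  relative rotation θ_0 = (322.6 + 396.9)/EI = 719.5/EI
A unit hogging moment at B produces rotation L₁/(3EI) + L₂/(3EI) = 5/EI.
Compatibility: M_B·(L₁+L₂)/(3EI) = θ_0, giving M_B = 143.9 kN·m (hogging).
Span AB, ΣM about A with M_B applied at B: R_B^{AB}·8 = 793.7 + 143.9, so R_B^{AB} = 117.2 kN and R_A = 119 − 117.2 = 1.795 kN.

R_A = 1.795 kN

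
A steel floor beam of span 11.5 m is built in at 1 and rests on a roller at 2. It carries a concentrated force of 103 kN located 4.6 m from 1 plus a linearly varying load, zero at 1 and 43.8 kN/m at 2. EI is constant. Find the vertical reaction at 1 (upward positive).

R_1 = 194.9 kN

Release the roller at 2. Primary structure: cantilever fixed at 1.
Primary-structure tip deflection at 2 by superposition:
  point load 103 at a = 4.6: Pa²(3L − a)/(6EI) = 10861/EI
  triangular load, peak 43.8 at the free end: 11w₀L⁴/(120EI) = 70223/EI
  δ_0 = 81084/EI
Tip deflection under a unit load at 2: L³/(3EI) = 507/EI.
The prop prevents deflection at 2: R_2 = δ_0/δ_{22} = 81084/507 = 159.9 kN.
Vertical equilibrium: R_1 = ΣP − R_2 = 354.9 − 159.9 = 194.9 kN.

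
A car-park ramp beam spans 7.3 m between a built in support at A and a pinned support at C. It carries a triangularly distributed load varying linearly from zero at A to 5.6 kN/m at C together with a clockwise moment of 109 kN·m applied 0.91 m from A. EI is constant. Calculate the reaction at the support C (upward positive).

Remove the prop at C; the released (primary) structure is a cantilever built in at A.
Deflection at C on the released cantilever, summing each load's contribution:
  triangular load, peak 5.6 at the free end: 11w₀L⁴/(120EI) = 1458/EI
  clockwise couple 109 at a = 0.91: M₀a(2L − a)/(2EI) = 679/EI
  δ_0 = 2137/EI
Flexibility coefficient — unit upward force at C: δ_{CC} = L³/(3EI) = 129.7/EI.
Compatibility at C: δ_0 − R_C·δ_{CC} = 0, so R_C = 2137/129.7 = 16.48 kN.

R_C = 16.48 kN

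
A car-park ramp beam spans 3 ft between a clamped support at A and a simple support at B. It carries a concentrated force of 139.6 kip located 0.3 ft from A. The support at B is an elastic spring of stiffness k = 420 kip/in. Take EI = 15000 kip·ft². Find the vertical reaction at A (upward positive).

Remove the prop at B; the released (primary) structure is a cantilever built in at A.
Downward deflection at the released point B due to the loads:
  point load 139.6 at a = 0.3: Pa²(3L − a)/(6EI) = 18.22/EI
Tip deflection under a unit load at B: L³/(3EI) = 9/EI.
With EI = 15000 kip·ft²: δ_0 = 0.001215 ft and δ_{BB} = 0.0006 ft/kip.
Compatibility — the spring shortens by R_B/k under the reaction it provides: δ_0 − R_B·δ_{BB} = R_B/k. With 1/k = 1/(420×12) ft/kip = 0.000198 ft/kip, R_B = δ_0 / (δ_{BB} + 1/k) = 0.001215 / (0.0006 + 0.000198) = 1.521 kip.
Vertical equilibrium: R_A = ΣP − R_B = 139.6 − 1.521 = 138.1 kip.

R_A = 138.1 kip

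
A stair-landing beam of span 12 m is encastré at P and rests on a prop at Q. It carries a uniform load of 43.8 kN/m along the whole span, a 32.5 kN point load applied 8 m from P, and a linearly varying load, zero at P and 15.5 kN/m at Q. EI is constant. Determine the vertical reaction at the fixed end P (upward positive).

R_P = 386 kN

Take the reaction at Q as the redundant and release it; the primary structure is a cantilever fixed at P.
Downward deflection at the released point Q due to the loads:
  UDL 43.8: wL⁴/(8EI) = 113530/EI
  point load 32.5 at a = 8: Pa²(3L − a)/(6EI) = 9707/EI
  triangular load, peak 15.5 at the free end: 11w₀L⁴/(120EI) = 29462/EI
  δ_0 = 152699/EI
Flexibility coefficient — unit upward force at Q: δ_{QQ} = L³/(3EI) = 576/EI.
Compatibility at Q: δ_0 − R_Q·δ_{QQ} = 0, so R_Q = 152699/576 = 265.1 kN.
Vertical equilibrium: R_P = ΣP − R_Q = 651.1 − 265.1 = 386 kN.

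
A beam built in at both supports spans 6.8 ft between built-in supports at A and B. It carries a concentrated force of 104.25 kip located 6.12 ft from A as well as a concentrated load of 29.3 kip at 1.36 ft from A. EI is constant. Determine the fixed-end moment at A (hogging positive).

Take the two fixed-end moments M_A, M_B as redundants; the released structure is the simple span AB.
Simple-span end rotations at A and B under the given loads:
  at A: point load 104.25 at a = 6.12: Pab(L + b)/(6LEI) = 79.54/EI
  at B: point load 104.25 at a = 6.12: Pab(L + a)/(6LEI) = 137.4/EI
  at A: point load 29.3 at a = 1.36: Pab(L + b)/(6LEI) = 65.03/EI
  at B: point load 29.3 at a = 1.36: Pab(L + a)/(6LEI) = 43.35/EI
  θ_A0 = 144.6/EI,  θ_B0 = 180.7/EI
Flexibility coefficients: a unit moment at one end gives L/(3EI) there and L/(6EI) at the far end, so f₁₁ = f₂₂ = 2.267/EI and f₁₂ = f₂₁ = 1.133/EI.
Compatibility — zero rotation at each built-in end:
  2.267 M_A + 1.133 M_B = 144.6
  1.133 M_A + 2.267 M_B = 180.7
Solving the pair gives M_A = 31.88 kip·ft and M_B = 63.8 kip·ft (hogging).

M_A = 31.88 kip·ft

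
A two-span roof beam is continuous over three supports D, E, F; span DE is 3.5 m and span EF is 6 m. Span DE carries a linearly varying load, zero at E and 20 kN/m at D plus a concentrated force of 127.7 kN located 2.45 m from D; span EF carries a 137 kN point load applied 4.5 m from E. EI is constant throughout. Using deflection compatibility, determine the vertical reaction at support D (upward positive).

Insert a hinge at E; M_E is the redundant, and each span becomes simply supported.
Rotations at E on the released spans (each span's end-slope, ×1/EI):
  span DE: triangular load, peak 20: 7w₀L³/(360EI) = 16.67/EI
  span DE: point load 127.7 at a = 2.45: Pab(L + a)/(6LEI) = 93.08/EI
  span EF: point load 137 at a = 4.5: Pab(L + b)/(6LEI) = 192.7/EI
  relative rotation θ_0 = (109.8 + 192.7)/EI = 302.4/EI
A unit hogging moment at E produces rotation L₁/(3EI) + L₂/(3EI) = 3.167/EI.
Compatibility: M_E·(L₁+L₂)/(3EI) = θ_0, giving M_E = 95.5 kN·m (hogging).
Span DE, ΣM about D with M_E applied at E: R_E^{DE}·3.5 = 353.7 + 95.5, so R_E^{DE} = 128.3 kN and R_D = 162.7 − 128.3 = 34.36 kN.

R_D = 34.36 kN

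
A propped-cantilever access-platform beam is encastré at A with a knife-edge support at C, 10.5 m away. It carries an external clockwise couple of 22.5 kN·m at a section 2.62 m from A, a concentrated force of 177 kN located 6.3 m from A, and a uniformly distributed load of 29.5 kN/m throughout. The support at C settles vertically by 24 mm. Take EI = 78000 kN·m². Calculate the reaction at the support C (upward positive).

R_C = 189.2 kN

Release the roller at C. Primary structure: cantilever fixed at A.
Free-end deflection of the primary structure under the applied loading (downward +):
  clockwise couple 22.5 at a = 2.62: M₀a(2L − a)/(2EI) = 541.8/EI
  point load 177 at a = 6.3: Pa²(3L − a)/(6EI) = 29506/EI
  UDL 29.5: wL⁴/(8EI) = 44822/EI
  δ_0 = 74869/EI
Flexibility coefficient — unit upward force at C: δ_{CC} = L³/(3EI) = 385.9/EI.
With EI = 78000 kN·m²: δ_0 = 0.95986 m and δ_{CC} = 0.004947 m/kN.
Compatibility — the beam at C must follow the support down by 0.024 m: δ_0 − R_C·δ_{CC} = 0.024, so R_C = (0.95986 − 0.024)/0.004947 = 189.2 kN.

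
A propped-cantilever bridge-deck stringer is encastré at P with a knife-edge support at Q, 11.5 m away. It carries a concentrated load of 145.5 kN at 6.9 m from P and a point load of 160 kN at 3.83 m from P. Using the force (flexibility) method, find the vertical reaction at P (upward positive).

R_P = 219 kN

Remove the prop at Q; the released (primary) structure is a cantilever built in at P.
Downward deflection at the released point Q due to the loads:
  point load 145.5 at a = 6.9: Pa²(3L − a)/(6EI) = 31865/EI
  point load 160 at a = 3.83: Pa²(3L − a)/(6EI) = 11997/EI
  δ_0 = 43863/EI
Tip deflection under a unit load at Q: L³/(3EI) = 507/EI.
Compatibility at Q: δ_0 − R_Q·δ_{QQ} = 0, so R_Q = 43863/507 = 86.52 kN.
Vertical equilibrium: R_P = ΣP − R_Q = 305.5 − 86.52 = 219 kN.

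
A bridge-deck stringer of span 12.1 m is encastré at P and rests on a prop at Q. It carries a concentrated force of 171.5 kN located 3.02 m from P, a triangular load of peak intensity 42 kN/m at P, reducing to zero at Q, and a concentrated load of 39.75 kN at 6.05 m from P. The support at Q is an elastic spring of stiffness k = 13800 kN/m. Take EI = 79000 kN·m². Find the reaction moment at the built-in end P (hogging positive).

Remove the prop at Q; the released (primary) structure is a cantilever built in at P.
Deflection at Q on the released cantilever, summing each load's contribution:
  point load 171.5 at a = 3.02: Pa²(3L − a)/(6EI) = 8676/EI
  triangular load, peak 42 at the fixed end: w₀L⁴/(30EI) = 30010/EI
  point load 39.75 at a = 6.05: Pa²(3L − a)/(6EI) = 7335/EI
  δ_0 = 46021/EI
Tip deflection under a unit load at Q: L³/(3EI) = 590.5/EI.
With EI = 79000 kN·m²: δ_0 = 0.58255 m and δ_{QQ} = 0.007475 m/kN.
Compatibility — the spring shortens by R_Q/k under the reaction it provides: δ_0 − R_Q·δ_{QQ} = R_Q/k. With 1/k = 0.000072 m/kN, R_Q = δ_0 / (δ_{QQ} + 1/k) = 0.58255 / (0.007475 + 0.000072) = 77.19 kN.
Moment equilibrium about P: M_P = Σ(load moments about P) − R_Q·L = 1783 − 77.19×12.1 = 849.3 kN·m.

M_P = 849.3 kN·m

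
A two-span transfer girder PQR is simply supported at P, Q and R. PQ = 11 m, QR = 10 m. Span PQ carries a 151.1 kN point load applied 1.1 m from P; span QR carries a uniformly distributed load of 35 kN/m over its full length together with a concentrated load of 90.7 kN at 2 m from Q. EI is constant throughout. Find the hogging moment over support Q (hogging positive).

M_Q = 313.6 kN·m

Release continuity at Q by inserting a hinge; the redundant is the internal moment M_Q. The primary structure is two simply-supported spans PQ and QR.
Discontinuity in slope at Q on the released structure — sum the simple-span end rotations:
  span PQ: point load 151.1 at a = 1.1: Pab(L + a)/(6LEI) = 301.7/EI
  span QR: UDL 35: wL³/(24EI) = 1458/EI
  span QR: point load 90.7 at a = 2: Pab(L + b)/(6LEI) = 435.4/EI
  relative rotation θ_0 = (301.7 + 1894)/EI = 2195/EI
A unit hogging moment at Q produces rotation L₁/(3EI) + L₂/(3EI) = 7/EI.
Slope continuity at Q: θ_0 = M_Q·7/EI, so M_Q = 2195/7 = 313.6 kN·m (hogging).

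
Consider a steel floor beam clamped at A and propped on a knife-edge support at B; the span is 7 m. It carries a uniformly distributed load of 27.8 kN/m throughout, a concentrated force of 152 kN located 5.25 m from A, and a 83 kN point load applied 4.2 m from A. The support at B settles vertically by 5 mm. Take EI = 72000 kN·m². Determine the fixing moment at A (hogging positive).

Release the roller at B. Primary structure: cantilever fixed at A.
Downward deflection at the released point B due to the loads:
  UDL 27.8: wL⁴/(8EI) = 8343/EI
  point load 152 at a = 5.25: Pa²(3L − a)/(6EI) = 10997/EI
  point load 83 at a = 4.2: Pa²(3L − a)/(6EI) = 4100/EI
  δ_0 = 23440/EI
Tip deflection under a unit load at B: L³/(3EI) = 114.3/EI.
With EI = 72000 kN·m²: δ_0 = 0.32556 m and δ_{BB} = 0.001588 m/kN.
Compatibility — the beam at B must follow the support down by 0.005 m: δ_0 − R_B·δ_{BB} = 0.005, so R_B = (0.32556 − 0.005)/0.001588 = 201.9 kN.
Moment equilibrium about A: M_A = Σ(load moments about A) − R_B·L = 1828 − 201.9×7 = 414.6 kN·m.

M_A = 414.6 kN·m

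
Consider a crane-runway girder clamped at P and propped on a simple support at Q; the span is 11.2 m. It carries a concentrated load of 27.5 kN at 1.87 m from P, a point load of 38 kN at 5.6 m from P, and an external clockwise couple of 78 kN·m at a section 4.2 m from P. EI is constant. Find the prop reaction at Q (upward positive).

Choose R_Q as the redundant. The primary structure is the cantilever fixed at P.
Downward deflection at the released point Q due to the loads:
  point load 27.5 at a = 1.87: Pa²(3L − a)/(6EI) = 508.6/EI
  point load 38 at a = 5.6: Pa²(3L − a)/(6EI) = 5561/EI
  clockwise couple 78 at a = 4.2: M₀a(2L − a)/(2EI) = 2981/EI
  δ_0 = 9051/EI
Flexibility coefficient — unit upward force at Q: δ_{QQ} = L³/(3EI) = 468.3/EI.
Compatibility at Q: δ_0 − R_Q·δ_{QQ} = 0, so R_Q = 9051/468.3 = 19.33 kN.

R_Q = 19.33 kN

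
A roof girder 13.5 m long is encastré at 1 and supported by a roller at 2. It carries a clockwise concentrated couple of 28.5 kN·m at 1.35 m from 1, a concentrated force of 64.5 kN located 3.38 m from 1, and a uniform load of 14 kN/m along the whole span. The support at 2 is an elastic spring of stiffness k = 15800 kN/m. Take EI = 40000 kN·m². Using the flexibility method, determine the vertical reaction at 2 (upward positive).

Take the reaction at 2 as the redundant and release it; the primary structure is a cantilever fixed at 1.
Primary-structure tip deflection at 2 by superposition:
  clockwise couple 28.5 at a = 1.35: M₀a(2L − a)/(2EI) = 493.4/EI
  point load 64.5 at a = 3.38: Pa²(3L − a)/(6EI) = 4559/EI
  UDL 14: wL⁴/(8EI) = 58126/EI
  δ_0 = 63179/EI
Flexibility coefficient — unit upward force at 2: δ_{22} = L³/(3EI) = 820.1/EI.
With EI = 40000 kN·m²: δ_0 = 1.5795 m and δ_{22} = 0.020503 m/kN.
Compatibility — the spring shortens by R_2/k under the reaction it provides: δ_0 − R_2·δ_{22} = R_2/k. With 1/k = 0.000063 m/kN, R_2 = δ_0 / (δ_{22} + 1/k) = 1.5795 / (0.020503 + 0.000063) = 76.8 kN.

R_2 = 76.8 kN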